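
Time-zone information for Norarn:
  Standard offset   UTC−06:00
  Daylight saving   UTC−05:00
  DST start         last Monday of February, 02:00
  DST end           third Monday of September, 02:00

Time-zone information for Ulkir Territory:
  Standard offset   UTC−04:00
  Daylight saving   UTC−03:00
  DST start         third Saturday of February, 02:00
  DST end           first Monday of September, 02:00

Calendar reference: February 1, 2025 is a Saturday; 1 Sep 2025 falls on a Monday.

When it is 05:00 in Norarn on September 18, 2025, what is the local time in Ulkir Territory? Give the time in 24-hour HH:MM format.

07:00

1 February 2025 is a Saturday, so Mondays fall on 3, 10, 17, 24; the last is February 24.
1 September 2025 is a Monday, so the first Monday is September 1 and the third is September 15.
Daylight saving runs 24 February – 15 September; September 18, 2025 is outside that window, so Norarn is on standard time at UTC−06:00.
05:00 Norarn + 6h = 11:00 UTC.
1 February 2025 is a Saturday, so the first Saturday is February 1 and the third is February 15.
1 September 2025 is a Monday, so the first Monday is September 1.
At the standard offset (UTC−04:00), 11:00 UTC − 4h = 07:00 Ulkir Territory standard time.
Daylight saving runs 15 February – 1 September; the standard-time date in Ulkir Territory, September 18, 2025, is outside that window, so Ulkir Territory is on standard time at UTC−04:00.
11:00 UTC − 4h = 07:00 Ulkir Territory.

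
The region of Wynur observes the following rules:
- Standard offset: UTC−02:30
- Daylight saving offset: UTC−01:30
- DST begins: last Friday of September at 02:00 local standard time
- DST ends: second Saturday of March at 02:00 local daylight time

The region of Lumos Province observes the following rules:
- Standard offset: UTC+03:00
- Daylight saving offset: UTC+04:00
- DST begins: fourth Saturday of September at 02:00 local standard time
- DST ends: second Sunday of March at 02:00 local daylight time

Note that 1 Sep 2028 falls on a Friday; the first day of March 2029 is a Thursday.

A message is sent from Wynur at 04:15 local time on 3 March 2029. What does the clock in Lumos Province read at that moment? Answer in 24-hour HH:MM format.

1 September 2028 is a Friday, so Fridays fall on 1, 8, 15, 22, 29; the last is September 29.
1 March 2029 is a Thursday, so the first Saturday is March 3 and the second is March 10.
Daylight saving runs 29 September 2028 – 10 March 2029; 3 March 2029 is inside that window, so Wynur is at UTC−01:30.
04:15 Wynur + 1h30m = 05:45 UTC.
1 September 2028 is a Friday, so the first Saturday is September 2 and the fourth is September 23.
1 March 2029 is a Thursday, so the first Sunday is March 4 and the second is March 11.
At the standard offset (UTC+03:00), 05:45 UTC + 3h = 08:45 Lumos Province standard time.
The standard-time date in Lumos Province, 3 March 2029, lies within the daylight-saving period (23 September 2028 – 11 March 2029), so Lumos Province is on daylight time, UTC+04:00.
05:45 UTC + 4h = 09:45 Lumos Province.

09:45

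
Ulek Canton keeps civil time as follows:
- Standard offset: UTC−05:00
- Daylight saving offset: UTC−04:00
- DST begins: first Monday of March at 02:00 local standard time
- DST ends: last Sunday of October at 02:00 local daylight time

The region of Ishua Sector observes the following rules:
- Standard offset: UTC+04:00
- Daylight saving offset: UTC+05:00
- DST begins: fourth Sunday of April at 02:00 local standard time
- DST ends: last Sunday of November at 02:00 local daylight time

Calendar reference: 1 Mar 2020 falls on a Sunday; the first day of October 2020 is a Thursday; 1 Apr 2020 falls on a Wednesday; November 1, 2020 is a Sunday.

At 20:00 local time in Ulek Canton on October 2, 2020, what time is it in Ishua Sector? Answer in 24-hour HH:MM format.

1 March 2020 is a Sunday, so the first Monday is March 2.
1 October 2020 is a Thursday, so Sundays fall on 4, 11, 18, 25; the last is October 25.
Daylight saving runs 2 March – 25 October; October 2, 2020 is inside that window, so Ulek Canton is at UTC−04:00.
20:00 Ulek Canton + 4h = 00:00 UTC (rolling into the next day, 3 October 2020).
1 April 2020 is a Wednesday, so the first Sunday is April 5 and the fourth is April 26.
1 November 2020 is a Sunday, so Sundays fall on 1, 8, 15, 22, 29; the last is November 29.
At the standard offset (UTC+04:00), 00:00 UTC + 4h = 04:00 Ishua Sector standard time.
The standard-time date in Ishua Sector, October 3, 2020, falls between 26 April and 29 November, so daylight saving is in effect and Ishua Sector is at UTC+05:00.
00:00 UTC + 5h = 05:00 Ishua Sector.

05:00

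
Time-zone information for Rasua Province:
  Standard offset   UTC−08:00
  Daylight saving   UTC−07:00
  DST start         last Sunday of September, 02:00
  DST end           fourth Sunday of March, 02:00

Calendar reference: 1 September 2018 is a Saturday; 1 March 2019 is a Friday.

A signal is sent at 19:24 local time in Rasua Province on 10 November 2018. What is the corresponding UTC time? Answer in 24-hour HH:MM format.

1 September 2018 is a Saturday, so Sundays fall on 2, 9, 16, 23, 30; the last is September 30.
1 March 2019 is a Friday, so the first Sunday is March 3 and the fourth is March 24.
Daylight saving runs 30 September 2018 – 24 March 2019; 10 November 2018 is inside that window, so Rasua Province is at UTC−07:00.
19:24 local + 7h = 02:24 UTC (rolling into the next day, 11 November 2018).

02:24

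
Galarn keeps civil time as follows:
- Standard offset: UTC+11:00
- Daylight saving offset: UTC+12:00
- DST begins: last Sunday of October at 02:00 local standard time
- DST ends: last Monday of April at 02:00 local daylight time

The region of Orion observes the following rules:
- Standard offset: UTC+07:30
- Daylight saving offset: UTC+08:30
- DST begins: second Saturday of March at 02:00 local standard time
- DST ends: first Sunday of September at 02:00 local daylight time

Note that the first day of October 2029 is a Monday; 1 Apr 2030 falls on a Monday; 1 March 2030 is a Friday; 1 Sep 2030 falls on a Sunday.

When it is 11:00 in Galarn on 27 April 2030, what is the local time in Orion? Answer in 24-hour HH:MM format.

07:30

1 October 2029 is a Monday, so Sundays fall on 7, 14, 21, 28; the last is October 28.
1 April 2030 is a Monday, so Mondays fall on 1, 8, 15, 22, 29; the last is April 29.
27 April 2030 falls between 28 October 2029 and 29 April 2030, so daylight saving is in effect and Galarn is at UTC+12:00.
11:00 Galarn − 12h = 23:00 UTC (rolling into the previous day, 26 April 2030).
1 March 2030 is a Friday, so the first Saturday is March 2 and the second is March 9.
1 September 2030 is a Sunday, so the first Sunday is September 1.
At the standard offset (UTC+07:30), 23:00 UTC + 7h30m = 06:30 Orion standard time (rolling into the next day, 27 April 2030).
The standard-time date in Orion, 27 April 2030, lies within the daylight-saving period (9 March – 1 September), so Orion is on daylight time, UTC+08:30.
23:00 UTC + 8h30m = 07:30 Orion (rolling into the next day, 27 April 2030).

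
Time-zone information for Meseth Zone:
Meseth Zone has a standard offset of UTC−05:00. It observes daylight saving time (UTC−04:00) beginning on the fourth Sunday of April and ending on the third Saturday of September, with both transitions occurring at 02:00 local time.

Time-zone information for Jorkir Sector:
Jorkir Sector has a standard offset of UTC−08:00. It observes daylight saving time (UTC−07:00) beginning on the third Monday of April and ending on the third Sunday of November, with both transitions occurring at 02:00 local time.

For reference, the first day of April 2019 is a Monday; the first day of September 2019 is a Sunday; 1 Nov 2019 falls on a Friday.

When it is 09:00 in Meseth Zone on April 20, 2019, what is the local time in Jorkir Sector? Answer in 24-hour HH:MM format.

07:00

1 April 2019 is a Monday, so the first Sunday is April 7 and the fourth is April 28.
1 September 2019 is a Sunday, so the first Saturday is September 7 and the third is September 21.
April 20, 2019 is outside the daylight-saving period (28 April – 21 September), so Meseth Zone is on standard time, UTC−05:00.
09:00 Meseth Zone + 5h = 14:00 UTC.
1 April 2019 is a Monday, so the first Monday is April 1 and the third is April 15.
1 November 2019 is a Friday, so the first Sunday is November 3 and the third is November 17.
At the standard offset (UTC−08:00), 14:00 UTC − 8h = 06:00 Jorkir Sector standard time.
Daylight saving runs 15 April – 17 November; the standard-time date in Jorkir Sector, April 20, 2019, is inside that window, so Jorkir Sector is at UTC−07:00.
14:00 UTC − 7h = 07:00 Jorkir Sector.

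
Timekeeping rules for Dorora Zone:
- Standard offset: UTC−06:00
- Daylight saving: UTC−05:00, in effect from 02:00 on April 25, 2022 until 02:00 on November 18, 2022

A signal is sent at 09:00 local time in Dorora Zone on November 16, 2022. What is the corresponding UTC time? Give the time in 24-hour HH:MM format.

Daylight saving runs 25 April – 18 November; November 16, 2022 is inside that window, so Dorora Zone is at UTC−05:00.
09:00 local + 5h = 14:00 UTC.

14:00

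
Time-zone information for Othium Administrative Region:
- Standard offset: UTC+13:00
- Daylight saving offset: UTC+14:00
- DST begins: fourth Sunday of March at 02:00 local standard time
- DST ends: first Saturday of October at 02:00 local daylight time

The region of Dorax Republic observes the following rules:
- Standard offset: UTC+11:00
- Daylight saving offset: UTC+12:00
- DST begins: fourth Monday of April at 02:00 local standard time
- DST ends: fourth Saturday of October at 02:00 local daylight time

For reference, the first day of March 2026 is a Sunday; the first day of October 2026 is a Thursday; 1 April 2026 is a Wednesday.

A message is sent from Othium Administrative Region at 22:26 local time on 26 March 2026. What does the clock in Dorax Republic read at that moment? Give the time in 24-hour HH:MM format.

19:26

1 March 2026 is a Sunday, so the first Sunday is March 1 and the fourth is March 22.
1 October 2026 is a Thursday, so the first Saturday is October 3.
26 March 2026 lies within the daylight-saving period (22 March – 3 October), so Othium Administrative Region is on daylight time, UTC+14:00.
22:26 Othium Administrative Region − 14h = 08:26 UTC.
1 April 2026 is a Wednesday, so the first Monday is April 6 and the fourth is April 27.
1 October 2026 is a Thursday, so the first Saturday is October 3 and the fourth is October 24.
At the standard offset (UTC+11:00), 08:26 UTC + 11h = 19:26 Dorax Republic standard time.
The standard-time date in Dorax Republic, 26 March 2026, does not fall between 27 April and 24 October, so daylight saving is not in effect and Dorax Republic is at UTC+11:00.
08:26 UTC + 11h = 19:26 Dorax Republic.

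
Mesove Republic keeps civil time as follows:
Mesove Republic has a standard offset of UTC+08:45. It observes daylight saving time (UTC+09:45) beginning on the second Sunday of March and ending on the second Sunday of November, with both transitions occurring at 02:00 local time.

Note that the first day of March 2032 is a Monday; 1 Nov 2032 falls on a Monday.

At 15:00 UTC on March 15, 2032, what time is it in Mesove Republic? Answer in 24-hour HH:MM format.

00:45

1 March 2032 is a Monday, so the first Sunday is March 7 and the second is March 14.
1 November 2032 is a Monday, so the first Sunday is November 7 and the second is November 14.
At the standard offset (UTC+08:45), 15:00 UTC + 8h45m = 23:45 Mesove Republic standard time.
The standard-time date in Mesove Republic, March 15, 2032, lies within the daylight-saving period (14 March – 14 November), so Mesove Republic is on daylight time, UTC+09:45.
15:00 UTC + 9h45m = 00:45 local (rolling into the next day, 16 March 2032).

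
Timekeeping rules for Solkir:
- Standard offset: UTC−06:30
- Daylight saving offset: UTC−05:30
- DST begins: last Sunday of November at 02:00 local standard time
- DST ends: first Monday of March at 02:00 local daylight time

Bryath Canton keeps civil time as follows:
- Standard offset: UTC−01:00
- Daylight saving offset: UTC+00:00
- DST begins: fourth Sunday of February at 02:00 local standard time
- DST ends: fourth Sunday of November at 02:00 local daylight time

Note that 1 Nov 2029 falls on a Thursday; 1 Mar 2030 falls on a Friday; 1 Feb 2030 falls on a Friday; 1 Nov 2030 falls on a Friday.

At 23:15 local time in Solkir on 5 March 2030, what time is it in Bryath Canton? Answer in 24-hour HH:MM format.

05:45

1 November 2029 is a Thursday, so Sundays fall on 4, 11, 18, 25; the last is November 25.
1 March 2030 is a Friday, so the first Monday is March 4.
5 March 2030 does not fall between 25 November 2029 and 4 March 2030, so daylight saving is not in effect and Solkir is at UTC−06:30.
23:15 Solkir + 6h30m = 05:45 UTC (rolling into the next day, 6 March 2030).
1 February 2030 is a Friday, so the first Sunday is February 3 and the fourth is February 24.
1 November 2030 is a Friday, so the first Sunday is November 3 and the fourth is November 24.
At the standard offset (UTC−01:00), 05:45 UTC − 1h = 04:45 Bryath Canton standard time.
The standard-time date in Bryath Canton, 6 March 2030, falls between 24 February and 24 November, so daylight saving is in effect and Bryath Canton is at UTC+00:00.
05:45 UTC + 0h = 05:45 Bryath Canton.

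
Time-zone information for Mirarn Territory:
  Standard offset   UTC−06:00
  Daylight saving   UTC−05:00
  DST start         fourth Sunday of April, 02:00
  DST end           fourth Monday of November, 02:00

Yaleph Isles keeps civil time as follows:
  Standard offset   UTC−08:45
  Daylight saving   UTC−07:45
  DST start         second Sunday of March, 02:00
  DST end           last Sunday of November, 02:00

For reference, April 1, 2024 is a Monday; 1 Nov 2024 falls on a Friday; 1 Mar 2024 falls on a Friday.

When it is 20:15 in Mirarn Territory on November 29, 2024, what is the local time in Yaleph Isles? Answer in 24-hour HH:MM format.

17:30

1 April 2024 is a Monday, so the first Sunday is April 7 and the fourth is April 28.
1 November 2024 is a Friday, so the first Monday is November 4 and the fourth is November 25.
November 29, 2024 is outside the daylight-saving period (28 April – 25 November), so Mirarn Territory is on standard time, UTC−06:00.
20:15 Mirarn Territory + 6h = 02:15 UTC (rolling into the next day, 30 November 2024).
1 March 2024 is a Friday, so the first Sunday is March 3 and the second is March 10.
1 November 2024 is a Friday, so Sundays fall on 3, 10, 17, 24; the last is November 24.
At the standard offset (UTC−08:45), 02:15 UTC − 8h45m = 17:30 Yaleph Isles standard time (rolling into the previous day, 29 November 2024).
The standard-time date in Yaleph Isles, November 29, 2024, is outside the daylight-saving period (10 March – 24 November), so Yaleph Isles is on standard time, UTC−08:45.
02:15 UTC − 8h45m = 17:30 Yaleph Isles (rolling into the previous day, 29 November 2024).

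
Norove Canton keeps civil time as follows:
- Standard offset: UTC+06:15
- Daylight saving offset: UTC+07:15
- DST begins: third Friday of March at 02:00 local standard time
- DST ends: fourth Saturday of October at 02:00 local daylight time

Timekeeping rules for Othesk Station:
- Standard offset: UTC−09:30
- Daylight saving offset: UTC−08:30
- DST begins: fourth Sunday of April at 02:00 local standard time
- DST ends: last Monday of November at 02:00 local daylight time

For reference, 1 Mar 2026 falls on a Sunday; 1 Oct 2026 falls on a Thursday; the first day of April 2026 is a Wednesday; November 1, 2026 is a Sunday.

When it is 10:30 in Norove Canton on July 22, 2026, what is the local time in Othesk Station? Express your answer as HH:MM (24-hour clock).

18:45

1 March 2026 is a Sunday, so the first Friday is March 6 and the third is March 20.
1 October 2026 is a Thursday, so the first Saturday is October 3 and the fourth is October 24.
July 22, 2026 lies within the daylight-saving period (20 March – 24 October), so Norove Canton is on daylight time, UTC+07:15.
10:30 Norove Canton − 7h15m = 03:15 UTC.
1 April 2026 is a Wednesday, so the first Sunday is April 5 and the fourth is April 26.
1 November 2026 is a Sunday, so Mondays fall on 2, 9, 16, 23, 30; the last is November 30.
At the standard offset (UTC−09:30), 03:15 UTC − 9h30m = 17:45 Othesk Station standard time (rolling into the previous day, 21 July 2026).
Daylight saving runs 26 April – 30 November; the standard-time date in Othesk Station, July 21, 2026, is inside that window, so Othesk Station is at UTC−08:30.
03:15 UTC − 8h30m = 18:45 Othesk Station (rolling into the previous day, 21 July 2026).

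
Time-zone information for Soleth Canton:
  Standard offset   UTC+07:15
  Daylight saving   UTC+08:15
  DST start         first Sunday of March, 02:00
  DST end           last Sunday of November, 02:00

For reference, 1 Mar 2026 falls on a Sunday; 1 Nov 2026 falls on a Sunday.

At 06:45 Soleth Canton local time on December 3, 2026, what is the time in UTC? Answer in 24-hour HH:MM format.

1 March 2026 is a Sunday, so the first Sunday is March 1.
1 November 2026 is a Sunday, so Sundays fall on 1, 8, 15, 22, 29; the last is November 29.
Daylight saving runs 1 March – 29 November; December 3, 2026 is outside that window, so Soleth Canton is on standard time at UTC+07:15.
06:45 local − 7h15m = 23:30 UTC (rolling into the previous day, 2 December 2026).

23:30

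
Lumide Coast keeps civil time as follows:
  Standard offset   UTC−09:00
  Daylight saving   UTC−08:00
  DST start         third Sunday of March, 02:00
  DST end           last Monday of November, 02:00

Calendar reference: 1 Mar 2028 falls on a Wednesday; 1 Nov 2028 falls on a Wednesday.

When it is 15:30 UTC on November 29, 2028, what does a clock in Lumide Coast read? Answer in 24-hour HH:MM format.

1 March 2028 is a Wednesday, so the first Sunday is March 5 and the third is March 19.
1 November 2028 is a Wednesday, so Mondays fall on 6, 13, 20, 27; the last is November 27.
At the standard offset (UTC−09:00), 15:30 UTC − 9h = 06:30 Lumide Coast standard time.
Daylight saving runs 19 March – 27 November; the standard-time date in Lumide Coast, November 29, 2028, is outside that window, so Lumide Coast is on standard time at UTC−09:00.
15:30 UTC − 9h = 06:30 local.

06:30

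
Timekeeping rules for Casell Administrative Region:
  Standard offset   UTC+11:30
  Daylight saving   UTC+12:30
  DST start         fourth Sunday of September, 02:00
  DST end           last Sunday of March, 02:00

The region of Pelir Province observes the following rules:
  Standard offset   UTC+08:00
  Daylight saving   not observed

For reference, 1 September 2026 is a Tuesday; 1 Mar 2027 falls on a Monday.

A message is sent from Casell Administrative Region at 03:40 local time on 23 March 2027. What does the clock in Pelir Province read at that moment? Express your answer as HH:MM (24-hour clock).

23:10

1 September 2026 is a Tuesday, so the first Sunday is September 6 and the fourth is September 27.
1 March 2027 is a Monday, so Sundays fall on 7, 14, 21, 28; the last is March 28.
Daylight saving runs 27 September 2026 – 28 March 2027; 23 March 2027 is inside that window, so Casell Administrative Region is at UTC+12:30.
03:40 Casell Administrative Region − 12h30m = 15:10 UTC (rolling into the previous day, 22 March 2027).
Pelir Province has no daylight saving, so its offset is UTC+08:00 year-round.
15:10 UTC + 8h = 23:10 Pelir Province.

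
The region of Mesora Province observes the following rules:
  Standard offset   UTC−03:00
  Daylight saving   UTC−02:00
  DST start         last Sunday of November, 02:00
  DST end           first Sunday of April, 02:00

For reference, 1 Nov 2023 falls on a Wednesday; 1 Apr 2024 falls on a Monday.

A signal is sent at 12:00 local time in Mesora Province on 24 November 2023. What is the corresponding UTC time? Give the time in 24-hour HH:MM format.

15:00

1 November 2023 is a Wednesday, so Sundays fall on 5, 12, 19, 26; the last is November 26.
1 April 2024 is a Monday, so the first Sunday is April 7.
Daylight saving runs 26 November 2023 – 7 April 2024; 24 November 2023 is outside that window, so Mesora Province is on standard time at UTC−03:00.
12:00 local + 3h = 15:00 UTC.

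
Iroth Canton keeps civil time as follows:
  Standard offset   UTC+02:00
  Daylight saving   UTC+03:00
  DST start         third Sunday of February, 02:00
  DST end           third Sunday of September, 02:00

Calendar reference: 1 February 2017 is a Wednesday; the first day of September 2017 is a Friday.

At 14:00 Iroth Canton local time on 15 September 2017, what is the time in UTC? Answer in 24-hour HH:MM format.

1 February 2017 is a Wednesday, so the first Sunday is February 5 and the third is February 19.
1 September 2017 is a Friday, so the first Sunday is September 3 and the third is September 17.
Daylight saving runs 19 February – 17 September; 15 September 2017 is inside that window, so Iroth Canton is at UTC+03:00.
14:00 local − 3h = 11:00 UTC.

11:00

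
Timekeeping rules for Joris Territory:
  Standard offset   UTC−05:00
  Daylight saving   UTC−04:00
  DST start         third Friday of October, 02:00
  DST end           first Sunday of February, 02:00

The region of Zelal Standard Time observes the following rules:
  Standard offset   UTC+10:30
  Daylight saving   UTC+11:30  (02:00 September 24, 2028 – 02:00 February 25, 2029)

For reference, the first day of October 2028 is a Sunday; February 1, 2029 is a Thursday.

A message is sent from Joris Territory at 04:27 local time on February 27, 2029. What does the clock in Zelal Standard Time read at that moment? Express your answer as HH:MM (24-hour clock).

19:57

1 October 2028 is a Sunday, so the first Friday is October 6 and the third is October 20.
1 February 2029 is a Thursday, so the first Sunday is February 4.
February 27, 2029 is outside the daylight-saving period (20 October 2028 – 4 February 2029), so Joris Territory is on standard time, UTC−05:00.
04:27 Joris Territory + 5h = 09:27 UTC.
At the standard offset (UTC+10:30), 09:27 UTC + 10h30m = 19:57 Zelal Standard Time standard time.
Daylight saving runs 24 September 2028 – 25 February 2029; the standard-time date in Zelal Standard Time, February 27, 2029, is outside that window, so Zelal Standard Time is on standard time at UTC+10:30.
09:27 UTC + 10h30m = 19:57 Zelal Standard Time.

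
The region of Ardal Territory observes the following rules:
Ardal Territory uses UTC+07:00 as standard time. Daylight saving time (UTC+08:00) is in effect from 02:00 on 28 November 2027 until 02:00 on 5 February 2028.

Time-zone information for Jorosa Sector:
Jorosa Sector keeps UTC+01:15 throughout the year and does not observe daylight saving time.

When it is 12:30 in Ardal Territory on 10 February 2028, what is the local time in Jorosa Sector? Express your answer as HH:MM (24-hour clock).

06:45

10 February 2028 does not fall between 28 November 2027 and 5 February 2028, so daylight saving is not in effect and Ardal Territory is at UTC+07:00.
12:30 Ardal Territory − 7h = 05:30 UTC.
Jorosa Sector has no daylight saving, so its offset is UTC+01:15 year-round.
05:30 UTC + 1h15m = 06:45 Jorosa Sector.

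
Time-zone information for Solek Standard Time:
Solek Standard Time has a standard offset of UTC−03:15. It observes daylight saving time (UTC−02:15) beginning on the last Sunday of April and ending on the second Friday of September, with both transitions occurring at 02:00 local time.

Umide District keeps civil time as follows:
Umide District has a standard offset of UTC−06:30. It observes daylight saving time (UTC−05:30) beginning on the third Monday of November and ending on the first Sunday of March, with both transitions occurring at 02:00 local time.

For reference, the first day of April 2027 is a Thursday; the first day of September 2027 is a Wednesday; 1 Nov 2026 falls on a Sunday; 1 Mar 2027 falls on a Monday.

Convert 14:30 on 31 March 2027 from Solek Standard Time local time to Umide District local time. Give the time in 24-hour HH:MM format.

1 April 2027 is a Thursday, so Sundays fall on 4, 11, 18, 25; the last is April 25.
1 September 2027 is a Wednesday, so the first Friday is September 3 and the second is September 10.
Daylight saving runs 25 April – 10 September; 31 March 2027 is outside that window, so Solek Standard Time is on standard time at UTC−03:15.
14:30 Solek Standard Time + 3h15m = 17:45 UTC.
1 November 2026 is a Sunday, so the first Monday is November 2 and the third is November 16.
1 March 2027 is a Monday, so the first Sunday is March 7.
At the standard offset (UTC−06:30), 17:45 UTC − 6h30m = 11:15 Umide District standard time.
The standard-time date in Umide District, 31 March 2027, is outside the daylight-saving period (16 November 2026 – 7 March 2027), so Umide District is on standard time, UTC−06:30.
17:45 UTC − 6h30m = 11:15 Umide District.

11:15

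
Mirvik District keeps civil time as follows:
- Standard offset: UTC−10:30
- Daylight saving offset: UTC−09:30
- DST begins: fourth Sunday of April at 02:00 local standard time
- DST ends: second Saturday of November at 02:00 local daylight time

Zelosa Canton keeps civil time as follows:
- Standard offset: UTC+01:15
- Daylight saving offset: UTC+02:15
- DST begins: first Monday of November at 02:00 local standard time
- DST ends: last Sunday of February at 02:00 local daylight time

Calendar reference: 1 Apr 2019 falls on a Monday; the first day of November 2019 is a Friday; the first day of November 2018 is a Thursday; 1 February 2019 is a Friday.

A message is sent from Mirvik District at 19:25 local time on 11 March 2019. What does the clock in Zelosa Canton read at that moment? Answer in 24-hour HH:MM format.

07:10

1 April 2019 is a Monday, so the first Sunday is April 7 and the fourth is April 28.
1 November 2019 is a Friday, so the first Saturday is November 2 and the second is November 9.
11 March 2019 does not fall between 28 April and 9 November, so daylight saving is not in effect and Mirvik District is at UTC−10:30.
19:25 Mirvik District + 10h30m = 05:55 UTC (rolling into the next day, 12 March 2019).
1 November 2018 is a Thursday, so the first Monday is November 5.
1 February 2019 is a Friday, so Sundays fall on 3, 10, 17, 24; the last is February 24.
At the standard offset (UTC+01:15), 05:55 UTC + 1h15m = 07:10 Zelosa Canton standard time.
Daylight saving runs 5 November 2018 – 24 February 2019; the standard-time date in Zelosa Canton, 12 March 2019, is outside that window, so Zelosa Canton is on standard time at UTC+01:15.
05:55 UTC + 1h15m = 07:10 Zelosa Canton.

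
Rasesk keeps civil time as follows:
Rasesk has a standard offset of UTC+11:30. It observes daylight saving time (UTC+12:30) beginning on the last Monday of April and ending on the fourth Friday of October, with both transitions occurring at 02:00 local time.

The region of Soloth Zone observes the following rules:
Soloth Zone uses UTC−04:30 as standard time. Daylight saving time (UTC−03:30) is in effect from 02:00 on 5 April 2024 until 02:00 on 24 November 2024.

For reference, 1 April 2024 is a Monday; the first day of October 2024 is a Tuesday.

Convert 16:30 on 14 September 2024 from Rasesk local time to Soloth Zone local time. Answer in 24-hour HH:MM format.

1 April 2024 is a Monday, so Mondays fall on 1, 8, 15, 22, 29; the last is April 29.
1 October 2024 is a Tuesday, so the first Friday is October 4 and the fourth is October 25.
14 September 2024 lies within the daylight-saving period (29 April – 25 October), so Rasesk is on daylight time, UTC+12:30.
16:30 Rasesk − 12h30m = 04:00 UTC.
At the standard offset (UTC−04:30), 04:00 UTC − 4h30m = 23:30 Soloth Zone standard time (rolling into the previous day, 13 September 2024).
The standard-time date in Soloth Zone, 13 September 2024, lies within the daylight-saving period (5 April – 24 November), so Soloth Zone is on daylight time, UTC−03:30.
04:00 UTC − 3h30m = 00:30 Soloth Zone.

00:30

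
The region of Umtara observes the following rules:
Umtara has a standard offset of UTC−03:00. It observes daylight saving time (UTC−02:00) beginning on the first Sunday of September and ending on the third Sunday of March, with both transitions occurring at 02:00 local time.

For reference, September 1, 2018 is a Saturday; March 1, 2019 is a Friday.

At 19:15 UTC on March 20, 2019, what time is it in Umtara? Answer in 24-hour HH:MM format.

1 September 2018 is a Saturday, so the first Sunday is September 2.
1 March 2019 is a Friday, so the first Sunday is March 3 and the third is March 17.
At the standard offset (UTC−03:00), 19:15 UTC − 3h = 16:15 Umtara standard time.
The standard-time date in Umtara, March 20, 2019, does not fall between 2 September 2018 and 17 March 2019, so daylight saving is not in effect and Umtara is at UTC−03:00.
19:15 UTC − 3h = 16:15 local.

16:15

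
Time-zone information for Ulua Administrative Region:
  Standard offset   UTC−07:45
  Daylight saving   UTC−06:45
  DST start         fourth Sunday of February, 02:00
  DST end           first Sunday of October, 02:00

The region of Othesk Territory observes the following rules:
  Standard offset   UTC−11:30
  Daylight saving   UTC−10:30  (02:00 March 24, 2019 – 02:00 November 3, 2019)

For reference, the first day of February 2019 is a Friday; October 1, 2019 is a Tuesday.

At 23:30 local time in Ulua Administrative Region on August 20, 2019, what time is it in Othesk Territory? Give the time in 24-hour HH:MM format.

1 February 2019 is a Friday, so the first Sunday is February 3 and the fourth is February 24.
1 October 2019 is a Tuesday, so the first Sunday is October 6.
August 20, 2019 falls between 24 February and 6 October, so daylight saving is in effect and Ulua Administrative Region is at UTC−06:45.
23:30 Ulua Administrative Region + 6h45m = 06:15 UTC (rolling into the next day, 21 August 2019).
At the standard offset (UTC−11:30), 06:15 UTC − 11h30m = 18:45 Othesk Territory standard time (rolling into the previous day, 20 August 2019).
The standard-time date in Othesk Territory, August 20, 2019, falls between 24 March and 3 November, so daylight saving is in effect and Othesk Territory is at UTC−10:30.
06:15 UTC − 10h30m = 19:45 Othesk Territory (rolling into the previous day, 20 August 2019).

19:45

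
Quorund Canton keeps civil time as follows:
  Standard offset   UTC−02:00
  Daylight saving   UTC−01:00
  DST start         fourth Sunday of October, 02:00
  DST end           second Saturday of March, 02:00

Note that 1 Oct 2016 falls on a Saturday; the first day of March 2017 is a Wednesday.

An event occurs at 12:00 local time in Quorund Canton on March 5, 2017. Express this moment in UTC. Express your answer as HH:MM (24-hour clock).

13:00

1 October 2016 is a Saturday, so the first Sunday is October 2 and the fourth is October 23.
1 March 2017 is a Wednesday, so the first Saturday is March 4 and the second is March 11.
Daylight saving runs 23 October 2016 – 11 March 2017; March 5, 2017 is inside that window, so Quorund Canton is at UTC−01:00.
12:00 local + 1h = 13:00 UTC.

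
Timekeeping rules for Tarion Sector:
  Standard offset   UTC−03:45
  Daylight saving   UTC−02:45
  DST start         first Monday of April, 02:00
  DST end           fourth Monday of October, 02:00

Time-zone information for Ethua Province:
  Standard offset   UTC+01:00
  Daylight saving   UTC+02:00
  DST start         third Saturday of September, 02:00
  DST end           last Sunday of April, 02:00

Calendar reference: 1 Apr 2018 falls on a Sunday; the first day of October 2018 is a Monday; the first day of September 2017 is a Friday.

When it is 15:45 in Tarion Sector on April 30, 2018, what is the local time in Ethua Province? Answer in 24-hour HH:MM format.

1 April 2018 is a Sunday, so the first Monday is April 2.
1 October 2018 is a Monday, so the first Monday is October 1 and the fourth is October 22.
April 30, 2018 falls between 2 April and 22 October, so daylight saving is in effect and Tarion Sector is at UTC−02:45.
15:45 Tarion Sector + 2h45m = 18:30 UTC.
1 September 2017 is a Friday, so the first Saturday is September 2 and the third is September 16.
1 April 2018 is a Sunday, so Sundays fall on 1, 8, 15, 22, 29; the last is April 29.
At the standard offset (UTC+01:00), 18:30 UTC + 1h = 19:30 Ethua Province standard time.
The standard-time date in Ethua Province, April 30, 2018, does not fall between 16 September 2017 and 29 April 2018, so daylight saving is not in effect and Ethua Province is at UTC+01:00.
18:30 UTC + 1h = 19:30 Ethua Province.

19:30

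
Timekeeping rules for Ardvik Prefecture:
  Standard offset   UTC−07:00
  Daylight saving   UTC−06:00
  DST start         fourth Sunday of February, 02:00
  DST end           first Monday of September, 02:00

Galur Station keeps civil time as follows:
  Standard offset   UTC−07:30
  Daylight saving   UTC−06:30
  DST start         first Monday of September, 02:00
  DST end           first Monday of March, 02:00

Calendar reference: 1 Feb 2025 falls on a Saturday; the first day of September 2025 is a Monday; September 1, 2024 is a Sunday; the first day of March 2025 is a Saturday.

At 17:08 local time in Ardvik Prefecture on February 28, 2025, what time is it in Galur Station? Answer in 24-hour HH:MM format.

16:38

1 February 2025 is a Saturday, so the first Sunday is February 2 and the fourth is February 23.
1 September 2025 is a Monday, so the first Monday is September 1.
Daylight saving runs 23 February – 1 September; February 28, 2025 is inside that window, so Ardvik Prefecture is at UTC−06:00.
17:08 Ardvik Prefecture + 6h = 23:08 UTC.
1 September 2024 is a Sunday, so the first Monday is September 2.
1 March 2025 is a Saturday, so the first Monday is March 3.
At the standard offset (UTC−07:30), 23:08 UTC − 7h30m = 15:38 Galur Station standard time.
The standard-time date in Galur Station, February 28, 2025, falls between 2 September 2024 and 3 March 2025, so daylight saving is in effect and Galur Station is at UTC−06:30.
23:08 UTC − 6h30m = 16:38 Galur Station.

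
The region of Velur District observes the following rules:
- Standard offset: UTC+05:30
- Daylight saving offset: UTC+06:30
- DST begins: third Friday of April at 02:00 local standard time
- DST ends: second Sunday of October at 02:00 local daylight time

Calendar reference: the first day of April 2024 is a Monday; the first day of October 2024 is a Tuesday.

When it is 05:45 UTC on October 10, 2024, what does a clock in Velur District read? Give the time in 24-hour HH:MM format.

1 April 2024 is a Monday, so the first Friday is April 5 and the third is April 19.
1 October 2024 is a Tuesday, so the first Sunday is October 6 and the second is October 13.
At the standard offset (UTC+05:30), 05:45 UTC + 5h30m = 11:15 Velur District standard time.
Daylight saving runs 19 April – 13 October; the standard-time date in Velur District, October 10, 2024, is inside that window, so Velur District is at UTC+06:30.
05:45 UTC + 6h30m = 12:15 local.

12:15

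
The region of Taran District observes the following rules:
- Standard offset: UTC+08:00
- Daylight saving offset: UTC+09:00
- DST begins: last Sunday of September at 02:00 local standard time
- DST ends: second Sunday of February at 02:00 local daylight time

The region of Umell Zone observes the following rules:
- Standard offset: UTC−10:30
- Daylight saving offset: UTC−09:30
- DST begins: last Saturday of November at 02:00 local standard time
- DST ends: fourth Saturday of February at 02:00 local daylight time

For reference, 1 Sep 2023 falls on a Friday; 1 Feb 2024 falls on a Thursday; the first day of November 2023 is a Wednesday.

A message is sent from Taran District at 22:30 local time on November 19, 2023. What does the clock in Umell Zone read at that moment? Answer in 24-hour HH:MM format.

1 September 2023 is a Friday, so Sundays fall on 3, 10, 17, 24; the last is September 24.
1 February 2024 is a Thursday, so the first Sunday is February 4 and the second is February 11.
November 19, 2023 lies within the daylight-saving period (24 September 2023 – 11 February 2024), so Taran District is on daylight time, UTC+09:00.
22:30 Taran District − 9h = 13:30 UTC.
1 November 2023 is a Wednesday, so Saturdays fall on 4, 11, 18, 25; the last is November 25.
1 February 2024 is a Thursday, so the first Saturday is February 3 and the fourth is February 24.
At the standard offset (UTC−10:30), 13:30 UTC − 10h30m = 03:00 Umell Zone standard time.
Daylight saving runs 25 November 2023 – 24 February 2024; the standard-time date in Umell Zone, November 19, 2023, is outside that window, so Umell Zone is on standard time at UTC−10:30.
13:30 UTC − 10h30m = 03:00 Umell Zone.

03:00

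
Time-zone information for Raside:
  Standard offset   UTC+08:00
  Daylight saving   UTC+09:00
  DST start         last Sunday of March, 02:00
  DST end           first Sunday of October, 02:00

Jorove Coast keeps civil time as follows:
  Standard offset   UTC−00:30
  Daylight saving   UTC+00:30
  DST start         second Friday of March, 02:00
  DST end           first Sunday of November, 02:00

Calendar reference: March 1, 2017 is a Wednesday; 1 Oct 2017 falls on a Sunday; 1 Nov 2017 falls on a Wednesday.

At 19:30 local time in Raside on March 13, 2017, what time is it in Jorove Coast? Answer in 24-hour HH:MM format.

1 March 2017 is a Wednesday, so Sundays fall on 5, 12, 19, 26; the last is March 26.
1 October 2017 is a Sunday, so the first Sunday is October 1.
Daylight saving runs 26 March – 1 October; March 13, 2017 is outside that window, so Raside is on standard time at UTC+08:00.
19:30 Raside − 8h = 11:30 UTC.
1 March 2017 is a Wednesday, so the first Friday is March 3 and the second is March 10.
1 November 2017 is a Wednesday, so the first Sunday is November 5.
At the standard offset (UTC−00:30), 11:30 UTC − 0h30m = 11:00 Jorove Coast standard time.
Daylight saving runs 10 March – 5 November; the standard-time date in Jorove Coast, March 13, 2017, is inside that window, so Jorove Coast is at UTC+00:30.
11:30 UTC + 0h30m = 12:00 Jorove Coast.

12:00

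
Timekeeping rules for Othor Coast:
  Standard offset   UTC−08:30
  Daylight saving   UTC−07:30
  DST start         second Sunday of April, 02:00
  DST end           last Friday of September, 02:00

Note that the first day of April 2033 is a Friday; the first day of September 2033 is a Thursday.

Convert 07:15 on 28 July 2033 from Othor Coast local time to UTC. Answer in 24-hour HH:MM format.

14:45

1 April 2033 is a Friday, so the first Sunday is April 3 and the second is April 10.
1 September 2033 is a Thursday, so Fridays fall on 2, 9, 16, 23, 30; the last is September 30.
28 July 2033 falls between 10 April and 30 September, so daylight saving is in effect and Othor Coast is at UTC−07:30.
07:15 local + 7h30m = 14:45 UTC.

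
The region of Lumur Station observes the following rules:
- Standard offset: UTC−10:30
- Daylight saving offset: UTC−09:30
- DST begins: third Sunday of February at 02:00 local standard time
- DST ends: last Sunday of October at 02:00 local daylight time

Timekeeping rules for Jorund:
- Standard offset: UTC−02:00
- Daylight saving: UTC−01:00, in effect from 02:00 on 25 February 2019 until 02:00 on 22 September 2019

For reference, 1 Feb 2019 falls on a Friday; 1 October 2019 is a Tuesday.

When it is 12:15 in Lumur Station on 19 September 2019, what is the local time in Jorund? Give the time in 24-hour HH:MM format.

1 February 2019 is a Friday, so the first Sunday is February 3 and the third is February 17.
1 October 2019 is a Tuesday, so Sundays fall on 6, 13, 20, 27; the last is October 27.
19 September 2019 lies within the daylight-saving period (17 February – 27 October), so Lumur Station is on daylight time, UTC−09:30.
12:15 Lumur Station + 9h30m = 21:45 UTC.
At the standard offset (UTC−02:00), 21:45 UTC − 2h = 19:45 Jorund standard time.
The standard-time date in Jorund, 19 September 2019, falls between 25 February and 22 September, so daylight saving is in effect and Jorund is at UTC−01:00.
21:45 UTC − 1h = 20:45 Jorund.

20:45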